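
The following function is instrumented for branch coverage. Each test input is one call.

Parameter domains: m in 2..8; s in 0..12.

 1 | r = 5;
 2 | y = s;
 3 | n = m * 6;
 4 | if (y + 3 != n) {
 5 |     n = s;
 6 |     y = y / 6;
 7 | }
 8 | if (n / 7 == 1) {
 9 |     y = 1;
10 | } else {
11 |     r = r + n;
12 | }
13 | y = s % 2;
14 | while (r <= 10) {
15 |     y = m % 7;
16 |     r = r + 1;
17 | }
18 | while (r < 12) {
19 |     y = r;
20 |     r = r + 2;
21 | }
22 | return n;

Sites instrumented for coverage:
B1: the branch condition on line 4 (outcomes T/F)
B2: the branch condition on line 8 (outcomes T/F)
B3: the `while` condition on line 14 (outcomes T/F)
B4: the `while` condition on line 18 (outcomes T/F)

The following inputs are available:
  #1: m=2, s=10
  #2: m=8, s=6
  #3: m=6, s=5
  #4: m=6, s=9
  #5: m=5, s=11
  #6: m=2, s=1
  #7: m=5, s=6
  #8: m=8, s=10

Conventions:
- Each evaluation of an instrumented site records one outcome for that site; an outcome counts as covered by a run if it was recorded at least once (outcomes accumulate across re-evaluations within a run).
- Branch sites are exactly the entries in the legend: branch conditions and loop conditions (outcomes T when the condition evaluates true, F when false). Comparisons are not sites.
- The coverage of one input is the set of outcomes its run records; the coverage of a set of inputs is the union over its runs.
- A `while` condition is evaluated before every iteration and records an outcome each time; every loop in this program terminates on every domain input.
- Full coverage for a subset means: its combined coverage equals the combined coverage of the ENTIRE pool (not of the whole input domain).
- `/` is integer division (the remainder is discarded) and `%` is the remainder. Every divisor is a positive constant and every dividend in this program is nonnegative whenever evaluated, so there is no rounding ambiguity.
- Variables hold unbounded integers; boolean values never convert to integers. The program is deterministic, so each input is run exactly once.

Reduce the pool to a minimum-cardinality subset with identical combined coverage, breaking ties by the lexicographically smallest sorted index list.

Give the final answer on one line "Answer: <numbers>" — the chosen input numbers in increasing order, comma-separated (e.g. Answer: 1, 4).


#1 (m=2, s=10) -> B1->T, B2->T, B3->T, B3->T, B3->T, B3->T, B3->T, B3->T, B3->F, B4->T, B4->F; covered: B1=T, B2=T, B3=T, B3=F, B4=T, B4=F
#2 (m=8, s=6) -> B1->T, B2->F, B3->F, B4->T, B4->F; covered: B1=T, B2=F, B3=F, B4=T, B4=F
#3 (m=6, s=5) -> B1->T, B2->F, B3->T, B3->F, B4->T, B4->F; covered: B1=T, B2=F, B3=T, B3=F, B4=T, B4=F
#4 (m=6, s=9) -> B1->T, B2->T, B3->T, B3->T, B3->T, B3->T, B3->T, B3->T, B3->F, B4->T, B4->F; covered: B1=T, B2=T, B3=T, B3=F, B4=T, B4=F
#5 (m=5, s=11) -> B1->T, B2->T, B3->T, B3->T, B3->T, B3->T, B3->T, B3->T, B3->F, B4->T, B4->F; covered: B1=T, B2=T, B3=T, B3=F, B4=T, B4=F
#6 (m=2, s=1) -> B1->T, B2->F, B3->T, B3->T, B3->T, B3->T, B3->T, B3->F, B4->T, B4->F; covered: B1=T, B2=F, B3=T, B3=F, B4=T, B4=F
#7 (m=5, s=6) -> B1->T, B2->F, B3->F, B4->T, B4->F; covered: B1=T, B2=F, B3=F, B4=T, B4=F
#8 (m=8, s=10) -> B1->T, B2->T, B3->T, B3->T, B3->T, B3->T, B3->T, B3->T, B3->F, B4->T, B4->F; covered: B1=T, B2=T, B3=T, B3=F, B4=T, B4=F
together the pool reaches 7 outcomes: B1=T, B2=T, B2=F, B3=T, B3=F, B4=T, B4=F
every size-1 subset falls short of the 7 outcomes (best: 6/7)
the canonical winner is {1, 2}: size 2, full 7-outcome coverage, earliest index list among size-2 covers
Answer: 1, 2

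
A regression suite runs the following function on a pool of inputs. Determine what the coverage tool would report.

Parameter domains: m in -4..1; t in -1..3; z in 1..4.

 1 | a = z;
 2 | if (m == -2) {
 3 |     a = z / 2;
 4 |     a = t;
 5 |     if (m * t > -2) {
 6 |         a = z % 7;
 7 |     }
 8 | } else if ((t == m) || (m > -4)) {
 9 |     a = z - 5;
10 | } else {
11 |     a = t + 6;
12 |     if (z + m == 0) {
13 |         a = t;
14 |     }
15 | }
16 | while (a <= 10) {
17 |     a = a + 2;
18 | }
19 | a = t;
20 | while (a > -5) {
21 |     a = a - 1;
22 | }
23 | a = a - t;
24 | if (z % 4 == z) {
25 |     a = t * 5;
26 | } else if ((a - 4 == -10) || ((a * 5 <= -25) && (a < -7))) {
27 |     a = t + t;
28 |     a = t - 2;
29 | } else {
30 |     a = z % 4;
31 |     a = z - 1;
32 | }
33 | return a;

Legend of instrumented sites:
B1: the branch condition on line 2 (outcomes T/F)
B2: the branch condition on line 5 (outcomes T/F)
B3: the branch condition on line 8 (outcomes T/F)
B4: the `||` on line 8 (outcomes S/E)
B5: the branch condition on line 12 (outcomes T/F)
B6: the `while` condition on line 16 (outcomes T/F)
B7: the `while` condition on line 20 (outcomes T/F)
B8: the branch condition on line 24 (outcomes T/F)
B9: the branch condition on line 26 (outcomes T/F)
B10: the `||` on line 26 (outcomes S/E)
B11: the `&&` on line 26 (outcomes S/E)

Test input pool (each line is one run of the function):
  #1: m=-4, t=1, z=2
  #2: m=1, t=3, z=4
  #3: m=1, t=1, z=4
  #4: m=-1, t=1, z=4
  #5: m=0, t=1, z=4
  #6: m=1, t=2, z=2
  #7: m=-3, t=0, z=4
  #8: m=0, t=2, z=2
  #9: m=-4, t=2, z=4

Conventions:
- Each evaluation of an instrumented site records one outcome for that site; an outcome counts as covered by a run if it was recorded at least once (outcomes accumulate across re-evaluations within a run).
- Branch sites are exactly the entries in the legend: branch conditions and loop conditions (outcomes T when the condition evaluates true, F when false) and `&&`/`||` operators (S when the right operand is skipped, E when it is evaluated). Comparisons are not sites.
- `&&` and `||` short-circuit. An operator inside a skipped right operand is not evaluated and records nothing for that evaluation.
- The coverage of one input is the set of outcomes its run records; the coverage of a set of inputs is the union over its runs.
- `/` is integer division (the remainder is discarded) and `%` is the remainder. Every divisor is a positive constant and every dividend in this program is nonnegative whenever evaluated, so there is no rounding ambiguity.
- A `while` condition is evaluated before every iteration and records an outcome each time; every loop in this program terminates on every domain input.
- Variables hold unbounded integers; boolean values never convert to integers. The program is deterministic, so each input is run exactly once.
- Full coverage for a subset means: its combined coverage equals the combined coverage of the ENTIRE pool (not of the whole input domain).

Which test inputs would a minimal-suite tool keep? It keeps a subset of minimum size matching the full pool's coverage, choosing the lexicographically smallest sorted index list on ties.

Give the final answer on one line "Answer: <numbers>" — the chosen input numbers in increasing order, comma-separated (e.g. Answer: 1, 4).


input #1 (m=-4, t=1, z=2): covers B1=F, B3=F, B4=E, B5=F, B6=T, B6=F, B7=T, B7=F, B8=T
input #2 (m=1, t=3, z=4): covers B1=F, B3=T, B4=E, B6=T, B6=F, B7=T, B7=F, B8=F, B9=T, B10=E, B11=E
input #3 (m=1, t=1, z=4): covers B1=F, B3=T, B4=S, B6=T, B6=F, B7=T, B7=F, B8=F, B9=T, B10=S
input #4 (m=-1, t=1, z=4): covers B1=F, B3=T, B4=E, B6=T, B6=F, B7=T, B7=F, B8=F, B9=T, B10=S
input #5 (m=0, t=1, z=4): covers B1=F, B3=T, B4=E, B6=T, B6=F, B7=T, B7=F, B8=F, B9=T, B10=S
input #6 (m=1, t=2, z=2): covers B1=F, B3=T, B4=E, B6=T, B6=F, B7=T, B7=F, B8=T
input #7 (m=-3, t=0, z=4): covers B1=F, B3=T, B4=E, B6=T, B6=F, B7=T, B7=F, B8=F, B9=F, B10=E, B11=E
input #8 (m=0, t=2, z=2): covers B1=F, B3=T, B4=E, B6=T, B6=F, B7=T, B7=F, B8=T
input #9 (m=-4, t=2, z=4): covers B1=F, B3=F, B4=E, B5=T, B6=T, B6=F, B7=T, B7=F, B8=F, B9=F, B10=E, B11=E
pool-wide coverage (18 outcomes): B1=F, B3=T, B3=F, B4=S, B4=E, B5=T, B5=F, B6=T, B6=F, B7=T, B7=F, B8=T, B8=F, B9=T, B9=F, B10=S, B10=E, B11=E
no size-1 subset reaches all 18 outcomes (best union: 12/18)
no size-2 subset reaches all 18 outcomes (best union: 16/18)
the canonical winner is {1, 3, 9}: size 3, full 18-outcome coverage, earliest index list among size-3 covers
Answer: 1, 3, 9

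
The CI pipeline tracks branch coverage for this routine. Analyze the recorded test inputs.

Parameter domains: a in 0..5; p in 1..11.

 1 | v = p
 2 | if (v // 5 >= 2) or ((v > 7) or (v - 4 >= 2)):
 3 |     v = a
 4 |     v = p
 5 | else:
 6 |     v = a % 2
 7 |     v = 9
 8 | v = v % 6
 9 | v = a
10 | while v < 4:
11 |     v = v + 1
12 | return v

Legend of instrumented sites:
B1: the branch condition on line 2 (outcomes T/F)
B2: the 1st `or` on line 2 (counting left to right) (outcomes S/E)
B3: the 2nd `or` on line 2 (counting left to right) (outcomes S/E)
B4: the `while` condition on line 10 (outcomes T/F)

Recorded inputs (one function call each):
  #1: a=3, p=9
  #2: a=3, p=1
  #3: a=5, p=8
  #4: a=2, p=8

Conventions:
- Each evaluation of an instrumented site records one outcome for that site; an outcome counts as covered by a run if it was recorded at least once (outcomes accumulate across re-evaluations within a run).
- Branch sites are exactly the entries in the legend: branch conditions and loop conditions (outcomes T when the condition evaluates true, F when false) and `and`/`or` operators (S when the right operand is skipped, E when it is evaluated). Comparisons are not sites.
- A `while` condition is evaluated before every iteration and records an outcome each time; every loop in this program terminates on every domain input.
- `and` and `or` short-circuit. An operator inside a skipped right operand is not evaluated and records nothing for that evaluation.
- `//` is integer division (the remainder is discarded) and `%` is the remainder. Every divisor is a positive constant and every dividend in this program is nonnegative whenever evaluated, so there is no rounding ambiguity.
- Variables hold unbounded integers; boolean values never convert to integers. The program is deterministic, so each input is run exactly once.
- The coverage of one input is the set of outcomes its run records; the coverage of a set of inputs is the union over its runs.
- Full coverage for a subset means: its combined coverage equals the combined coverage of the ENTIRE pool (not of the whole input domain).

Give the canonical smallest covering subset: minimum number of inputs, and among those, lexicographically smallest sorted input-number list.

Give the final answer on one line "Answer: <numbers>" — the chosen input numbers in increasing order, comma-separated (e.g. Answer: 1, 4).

test 1 (a=3, p=9) fires B2->E, B3->S, B1->T, B4->T, B4->F; hits B1=T, B2=E, B3=S, B4=T, B4=F
test 2 (a=3, p=1) fires B2->E, B3->E, B1->F, B4->T, B4->F; hits B1=F, B2=E, B3=E, B4=T, B4=F
test 3 (a=5, p=8) fires B2->E, B3->S, B1->T, B4->F; hits B1=T, B2=E, B3=S, B4=F
test 4 (a=2, p=8) fires B2->E, B3->S, B1->T, B4->T, B4->T, B4->F; hits B1=T, B2=E, B3=S, B4=T, B4=F
the full pool covers 7 outcomes: B1=T, B1=F, B2=E, B3=S, B3=E, B4=T, B4=F
size 1 is not enough: best union over all size-1 subsets is 5/7
size 2: inputs {1, 2} cover all 7 outcomes, and no lexicographically smaller subset of this size does

Answer: 1, 2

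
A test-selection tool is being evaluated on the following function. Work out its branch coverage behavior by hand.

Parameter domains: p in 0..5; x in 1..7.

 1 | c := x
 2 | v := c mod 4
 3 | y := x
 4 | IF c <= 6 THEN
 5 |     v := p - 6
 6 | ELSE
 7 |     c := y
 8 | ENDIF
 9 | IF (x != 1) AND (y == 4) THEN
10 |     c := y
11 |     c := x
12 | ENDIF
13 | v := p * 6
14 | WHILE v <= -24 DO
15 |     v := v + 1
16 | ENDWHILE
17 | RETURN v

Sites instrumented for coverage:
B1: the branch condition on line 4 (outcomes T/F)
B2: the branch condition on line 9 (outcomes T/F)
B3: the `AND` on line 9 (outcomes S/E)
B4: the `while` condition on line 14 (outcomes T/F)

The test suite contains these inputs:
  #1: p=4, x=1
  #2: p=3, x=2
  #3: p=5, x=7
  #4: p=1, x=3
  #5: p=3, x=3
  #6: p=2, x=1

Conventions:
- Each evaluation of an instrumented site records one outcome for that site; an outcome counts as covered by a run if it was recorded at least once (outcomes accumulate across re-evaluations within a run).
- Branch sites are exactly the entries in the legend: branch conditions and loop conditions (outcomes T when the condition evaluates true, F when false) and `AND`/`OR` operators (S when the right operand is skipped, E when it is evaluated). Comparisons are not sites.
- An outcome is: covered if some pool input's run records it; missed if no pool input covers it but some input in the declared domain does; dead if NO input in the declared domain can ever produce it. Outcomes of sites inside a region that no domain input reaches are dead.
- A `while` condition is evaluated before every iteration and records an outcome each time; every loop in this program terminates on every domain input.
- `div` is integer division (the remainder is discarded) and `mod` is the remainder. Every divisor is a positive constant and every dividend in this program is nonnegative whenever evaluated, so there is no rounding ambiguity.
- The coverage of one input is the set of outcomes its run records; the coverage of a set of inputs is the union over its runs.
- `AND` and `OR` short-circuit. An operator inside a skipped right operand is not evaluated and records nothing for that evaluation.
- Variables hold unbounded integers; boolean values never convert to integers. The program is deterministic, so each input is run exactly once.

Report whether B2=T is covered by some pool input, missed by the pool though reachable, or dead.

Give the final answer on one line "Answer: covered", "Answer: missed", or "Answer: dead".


no pool input records B2=T
but domain input (p=0, x=4) does record it -> reachable, so missed
Answer: missed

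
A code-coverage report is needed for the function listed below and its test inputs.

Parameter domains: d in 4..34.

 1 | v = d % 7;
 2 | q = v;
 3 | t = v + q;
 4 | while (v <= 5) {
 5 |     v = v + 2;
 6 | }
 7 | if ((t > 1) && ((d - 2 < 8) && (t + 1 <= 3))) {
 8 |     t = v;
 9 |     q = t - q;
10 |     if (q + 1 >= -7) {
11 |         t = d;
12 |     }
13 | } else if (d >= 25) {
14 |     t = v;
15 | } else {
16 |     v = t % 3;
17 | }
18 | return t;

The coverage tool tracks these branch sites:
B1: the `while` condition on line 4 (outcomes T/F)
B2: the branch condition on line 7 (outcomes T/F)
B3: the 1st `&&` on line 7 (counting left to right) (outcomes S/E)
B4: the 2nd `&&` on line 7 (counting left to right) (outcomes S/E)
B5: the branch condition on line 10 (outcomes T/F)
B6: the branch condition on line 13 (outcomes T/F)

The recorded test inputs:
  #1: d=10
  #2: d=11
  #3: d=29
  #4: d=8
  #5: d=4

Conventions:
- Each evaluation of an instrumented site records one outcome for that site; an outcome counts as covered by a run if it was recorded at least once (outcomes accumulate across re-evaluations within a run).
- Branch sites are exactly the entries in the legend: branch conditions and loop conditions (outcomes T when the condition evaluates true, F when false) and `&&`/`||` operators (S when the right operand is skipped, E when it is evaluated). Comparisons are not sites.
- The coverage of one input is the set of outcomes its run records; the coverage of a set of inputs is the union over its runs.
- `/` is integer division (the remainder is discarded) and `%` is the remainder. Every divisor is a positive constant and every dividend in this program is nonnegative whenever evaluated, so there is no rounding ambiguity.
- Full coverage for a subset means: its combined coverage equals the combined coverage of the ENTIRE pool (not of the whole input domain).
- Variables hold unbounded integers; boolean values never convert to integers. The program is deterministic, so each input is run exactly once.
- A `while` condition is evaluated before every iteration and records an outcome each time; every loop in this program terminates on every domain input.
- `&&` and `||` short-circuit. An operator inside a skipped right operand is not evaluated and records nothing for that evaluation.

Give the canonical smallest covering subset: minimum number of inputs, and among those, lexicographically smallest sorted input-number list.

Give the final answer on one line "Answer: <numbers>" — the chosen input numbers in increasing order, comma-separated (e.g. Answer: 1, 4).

input #1 (d=10): covers B1=T, B1=F, B2=F, B3=E, B4=S, B6=F
input #2 (d=11): covers B1=T, B1=F, B2=F, B3=E, B4=S, B6=F
input #3 (d=29): covers B1=T, B1=F, B2=F, B3=E, B4=S, B6=T
input #4 (d=8): covers B1=T, B1=F, B2=T, B3=E, B4=E, B5=T
input #5 (d=4): covers B1=T, B1=F, B2=F, B3=E, B4=E, B6=F
together the pool reaches 10 outcomes: B1=T, B1=F, B2=T, B2=F, B3=E, B4=S, B4=E, B5=T, B6=T, B6=F
checked all size-1 subsets: none covers 10 outcomes (max 6/10)
checked all size-2 subsets: none covers 10 outcomes (max 9/10)
at size 3, {1, 3, 4} reaches all 10 outcomes; every lexicographically earlier size-3 subset fails

Answer: 1, 3, 4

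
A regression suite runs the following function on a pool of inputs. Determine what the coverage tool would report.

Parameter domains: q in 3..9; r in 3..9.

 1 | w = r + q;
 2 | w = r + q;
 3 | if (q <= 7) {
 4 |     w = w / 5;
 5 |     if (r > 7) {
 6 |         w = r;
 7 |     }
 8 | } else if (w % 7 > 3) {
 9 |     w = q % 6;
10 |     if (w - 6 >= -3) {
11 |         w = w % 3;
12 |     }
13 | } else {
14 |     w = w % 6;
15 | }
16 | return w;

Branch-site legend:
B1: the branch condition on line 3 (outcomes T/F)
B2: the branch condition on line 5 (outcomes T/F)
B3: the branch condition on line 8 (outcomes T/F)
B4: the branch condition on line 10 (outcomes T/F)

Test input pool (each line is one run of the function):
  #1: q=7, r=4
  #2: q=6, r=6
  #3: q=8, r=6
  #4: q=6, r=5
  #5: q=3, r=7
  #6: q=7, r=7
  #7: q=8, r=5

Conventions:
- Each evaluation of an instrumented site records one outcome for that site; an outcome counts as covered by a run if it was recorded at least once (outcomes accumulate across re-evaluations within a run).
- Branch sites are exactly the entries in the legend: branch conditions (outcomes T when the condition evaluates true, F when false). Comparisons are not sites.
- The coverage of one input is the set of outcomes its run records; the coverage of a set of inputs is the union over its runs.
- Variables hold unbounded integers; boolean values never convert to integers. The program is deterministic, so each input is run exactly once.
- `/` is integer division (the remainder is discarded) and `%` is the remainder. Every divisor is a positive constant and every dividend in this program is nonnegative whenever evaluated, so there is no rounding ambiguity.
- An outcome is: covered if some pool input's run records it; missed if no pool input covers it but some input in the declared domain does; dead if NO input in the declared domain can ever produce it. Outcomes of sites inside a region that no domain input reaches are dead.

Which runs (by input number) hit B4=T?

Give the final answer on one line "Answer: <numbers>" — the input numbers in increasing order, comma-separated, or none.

input #1 (q=7, r=4): never hits B4=T
input #2 (q=6, r=6): never hits B4=T
input #3 (q=8, r=6): never hits B4=T
input #4 (q=6, r=5): never hits B4=T
input #5 (q=3, r=7): never hits B4=T
input #6 (q=7, r=7): never hits B4=T
input #7 (q=8, r=5): never hits B4=T

Answer: none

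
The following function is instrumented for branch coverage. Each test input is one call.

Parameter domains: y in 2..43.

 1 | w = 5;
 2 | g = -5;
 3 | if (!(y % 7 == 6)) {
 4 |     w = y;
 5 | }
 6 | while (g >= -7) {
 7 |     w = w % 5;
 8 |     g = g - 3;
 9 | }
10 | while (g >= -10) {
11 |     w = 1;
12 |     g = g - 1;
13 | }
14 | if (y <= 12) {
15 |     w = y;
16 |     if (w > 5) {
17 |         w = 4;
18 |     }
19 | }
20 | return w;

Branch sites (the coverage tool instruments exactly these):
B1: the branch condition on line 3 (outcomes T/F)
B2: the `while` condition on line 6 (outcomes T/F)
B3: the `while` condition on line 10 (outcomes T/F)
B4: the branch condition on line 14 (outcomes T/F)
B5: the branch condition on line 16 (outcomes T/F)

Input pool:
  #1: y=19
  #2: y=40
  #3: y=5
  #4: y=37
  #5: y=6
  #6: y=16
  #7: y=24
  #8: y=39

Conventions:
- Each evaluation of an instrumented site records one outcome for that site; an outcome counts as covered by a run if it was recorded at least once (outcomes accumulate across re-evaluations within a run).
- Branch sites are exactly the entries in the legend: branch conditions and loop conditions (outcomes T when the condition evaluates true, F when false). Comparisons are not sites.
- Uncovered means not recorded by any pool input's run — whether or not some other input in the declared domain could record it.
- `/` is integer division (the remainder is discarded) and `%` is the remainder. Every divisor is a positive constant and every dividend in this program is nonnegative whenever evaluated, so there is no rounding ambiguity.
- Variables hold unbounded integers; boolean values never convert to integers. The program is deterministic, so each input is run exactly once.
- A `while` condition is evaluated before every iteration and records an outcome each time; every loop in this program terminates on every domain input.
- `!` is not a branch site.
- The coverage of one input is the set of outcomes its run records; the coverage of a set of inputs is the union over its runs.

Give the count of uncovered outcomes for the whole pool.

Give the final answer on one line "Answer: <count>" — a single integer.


input #1, y=19: events B1->T, B2->T, B2->F, B3->T, B3->T, B3->T, B3->F, B4->F; outcomes B1=T, B2=T, B2=F, B3=T, B3=F, B4=F
input #2, y=40: events B1->T, B2->T, B2->F, B3->T, B3->T, B3->T, B3->F, B4->F; outcomes B1=T, B2=T, B2=F, B3=T, B3=F, B4=F
input #3, y=5: events B1->T, B2->T, B2->F, B3->T, B3->T, B3->T, B3->F, B4->T, B5->F; outcomes B1=T, B2=T, B2=F, B3=T, B3=F, B4=T, B5=F
input #4, y=37: events B1->T, B2->T, B2->F, B3->T, B3->T, B3->T, B3->F, B4->F; outcomes B1=T, B2=T, B2=F, B3=T, B3=F, B4=F
input #5, y=6: events B1->F, B2->T, B2->F, B3->T, B3->T, B3->T, B3->F, B4->T, B5->T; outcomes B1=F, B2=T, B2=F, B3=T, B3=F, B4=T, B5=T
input #6, y=16: events B1->T, B2->T, B2->F, B3->T, B3->T, B3->T, B3->F, B4->F; outcomes B1=T, B2=T, B2=F, B3=T, B3=F, B4=F
input #7, y=24: events B1->T, B2->T, B2->F, B3->T, B3->T, B3->T, B3->F, B4->F; outcomes B1=T, B2=T, B2=F, B3=T, B3=F, B4=F
input #8, y=39: events B1->T, B2->T, B2->F, B3->T, B3->T, B3->T, B3->F, B4->F; outcomes B1=T, B2=T, B2=F, B3=T, B3=F, B4=F
union over the pool: B1=T, B1=F, B2=T, B2=F, B3=T, B3=F, B4=T, B4=F, B5=T, B5=F
uncovered (0 of 10): none
Answer: 0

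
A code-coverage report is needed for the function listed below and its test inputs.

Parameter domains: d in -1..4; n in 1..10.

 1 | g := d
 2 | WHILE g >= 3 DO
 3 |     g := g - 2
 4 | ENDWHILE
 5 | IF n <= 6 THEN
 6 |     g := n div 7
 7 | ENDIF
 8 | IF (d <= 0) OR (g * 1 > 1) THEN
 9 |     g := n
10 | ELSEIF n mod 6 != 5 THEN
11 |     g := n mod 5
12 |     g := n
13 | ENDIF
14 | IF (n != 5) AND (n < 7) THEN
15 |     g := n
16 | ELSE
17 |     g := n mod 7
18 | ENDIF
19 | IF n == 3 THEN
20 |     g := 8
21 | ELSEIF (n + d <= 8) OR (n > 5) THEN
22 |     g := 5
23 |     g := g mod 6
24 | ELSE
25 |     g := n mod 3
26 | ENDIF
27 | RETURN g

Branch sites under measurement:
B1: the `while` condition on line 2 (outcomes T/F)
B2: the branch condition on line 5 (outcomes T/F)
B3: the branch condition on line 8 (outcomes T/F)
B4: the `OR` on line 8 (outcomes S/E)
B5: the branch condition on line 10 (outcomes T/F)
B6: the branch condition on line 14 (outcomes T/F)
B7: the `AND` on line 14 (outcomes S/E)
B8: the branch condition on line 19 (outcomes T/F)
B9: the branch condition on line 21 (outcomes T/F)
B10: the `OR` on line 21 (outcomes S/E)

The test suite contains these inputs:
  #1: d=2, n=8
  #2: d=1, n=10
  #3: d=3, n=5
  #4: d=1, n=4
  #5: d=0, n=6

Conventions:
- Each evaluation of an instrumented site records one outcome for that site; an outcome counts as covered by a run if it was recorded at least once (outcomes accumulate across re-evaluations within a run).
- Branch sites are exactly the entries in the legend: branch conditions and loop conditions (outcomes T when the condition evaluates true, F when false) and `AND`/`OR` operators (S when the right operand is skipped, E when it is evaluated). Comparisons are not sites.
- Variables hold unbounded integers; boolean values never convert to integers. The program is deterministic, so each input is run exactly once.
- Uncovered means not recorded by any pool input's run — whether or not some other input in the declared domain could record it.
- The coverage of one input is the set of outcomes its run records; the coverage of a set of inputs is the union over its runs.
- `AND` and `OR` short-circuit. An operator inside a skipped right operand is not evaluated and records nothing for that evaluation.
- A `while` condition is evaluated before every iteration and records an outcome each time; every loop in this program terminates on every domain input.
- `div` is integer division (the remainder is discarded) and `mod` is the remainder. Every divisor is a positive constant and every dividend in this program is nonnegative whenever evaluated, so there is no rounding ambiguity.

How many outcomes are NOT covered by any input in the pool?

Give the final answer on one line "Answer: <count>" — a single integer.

#1 (d=2, n=8) -> B1->F, B2->F, B4->E, B3->T, B7->E, B6->F, B8->F, B10->E, B9->T; covered: B1=F, B2=F, B3=T, B4=E, B6=F, B7=E, B8=F, B9=T, B10=E
#2 (d=1, n=10) -> B1->F, B2->F, B4->E, B3->F, B5->T, B7->E, B6->F, B8->F, B10->E, B9->T; covered: B1=F, B2=F, B3=F, B4=E, B5=T, B6=F, B7=E, B8=F, B9=T, B10=E
#3 (d=3, n=5) -> B1->T, B1->F, B2->T, B4->E, B3->F, B5->F, B7->S, B6->F, B8->F, B10->S, B9->T; covered: B1=T, B1=F, B2=T, B3=F, B4=E, B5=F, B6=F, B7=S, B8=F, B9=T, B10=S
#4 (d=1, n=4) -> B1->F, B2->T, B4->E, B3->F, B5->T, B7->E, B6->T, B8->F, B10->S, B9->T; covered: B1=F, B2=T, B3=F, B4=E, B5=T, B6=T, B7=E, B8=F, B9=T, B10=S
#5 (d=0, n=6) -> B1->F, B2->T, B4->S, B3->T, B7->E, B6->T, B8->F, B10->S, B9->T; covered: B1=F, B2=T, B3=T, B4=S, B6=T, B7=E, B8=F, B9=T, B10=S
union over the pool: B1=T, B1=F, B2=T, B2=F, B3=T, B3=F, B4=S, B4=E, B5=T, B5=F, B6=T, B6=F, B7=S, B7=E, B8=F, B9=T, B10=S, B10=E
uncovered (2 of 20): B8=T, B9=F

Answer: 2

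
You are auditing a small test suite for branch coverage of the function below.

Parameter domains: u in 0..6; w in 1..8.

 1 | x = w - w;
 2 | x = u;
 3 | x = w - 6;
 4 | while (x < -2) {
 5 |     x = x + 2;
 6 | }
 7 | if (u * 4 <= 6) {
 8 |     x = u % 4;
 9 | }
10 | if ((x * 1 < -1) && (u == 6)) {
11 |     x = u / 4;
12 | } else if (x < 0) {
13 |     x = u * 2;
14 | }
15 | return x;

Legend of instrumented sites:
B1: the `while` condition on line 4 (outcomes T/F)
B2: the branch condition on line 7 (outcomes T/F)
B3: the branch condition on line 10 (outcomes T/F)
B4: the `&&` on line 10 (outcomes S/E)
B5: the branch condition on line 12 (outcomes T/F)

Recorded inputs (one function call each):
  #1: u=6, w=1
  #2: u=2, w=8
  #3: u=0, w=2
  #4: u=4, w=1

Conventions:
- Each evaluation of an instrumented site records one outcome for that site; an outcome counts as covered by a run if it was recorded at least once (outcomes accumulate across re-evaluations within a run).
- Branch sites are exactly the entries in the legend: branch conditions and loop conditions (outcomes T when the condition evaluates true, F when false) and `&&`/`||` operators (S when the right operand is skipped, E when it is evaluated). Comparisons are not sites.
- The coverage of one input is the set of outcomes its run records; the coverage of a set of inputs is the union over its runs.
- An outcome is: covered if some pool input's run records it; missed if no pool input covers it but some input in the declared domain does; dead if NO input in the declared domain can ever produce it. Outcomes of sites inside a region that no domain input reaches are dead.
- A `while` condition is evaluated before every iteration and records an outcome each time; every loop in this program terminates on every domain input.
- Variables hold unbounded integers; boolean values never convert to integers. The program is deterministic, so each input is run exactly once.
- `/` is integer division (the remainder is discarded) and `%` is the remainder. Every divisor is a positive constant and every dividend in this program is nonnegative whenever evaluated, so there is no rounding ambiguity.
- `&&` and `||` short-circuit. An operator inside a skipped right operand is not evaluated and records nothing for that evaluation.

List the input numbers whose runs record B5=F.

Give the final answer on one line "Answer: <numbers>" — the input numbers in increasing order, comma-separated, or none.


input #1 (u=6, w=1): misses B5=F
input #2 (u=2, w=8): covers B5=F
input #3 (u=0, w=2): covers B5=F
input #4 (u=4, w=1): misses B5=F
Answer: 2, 3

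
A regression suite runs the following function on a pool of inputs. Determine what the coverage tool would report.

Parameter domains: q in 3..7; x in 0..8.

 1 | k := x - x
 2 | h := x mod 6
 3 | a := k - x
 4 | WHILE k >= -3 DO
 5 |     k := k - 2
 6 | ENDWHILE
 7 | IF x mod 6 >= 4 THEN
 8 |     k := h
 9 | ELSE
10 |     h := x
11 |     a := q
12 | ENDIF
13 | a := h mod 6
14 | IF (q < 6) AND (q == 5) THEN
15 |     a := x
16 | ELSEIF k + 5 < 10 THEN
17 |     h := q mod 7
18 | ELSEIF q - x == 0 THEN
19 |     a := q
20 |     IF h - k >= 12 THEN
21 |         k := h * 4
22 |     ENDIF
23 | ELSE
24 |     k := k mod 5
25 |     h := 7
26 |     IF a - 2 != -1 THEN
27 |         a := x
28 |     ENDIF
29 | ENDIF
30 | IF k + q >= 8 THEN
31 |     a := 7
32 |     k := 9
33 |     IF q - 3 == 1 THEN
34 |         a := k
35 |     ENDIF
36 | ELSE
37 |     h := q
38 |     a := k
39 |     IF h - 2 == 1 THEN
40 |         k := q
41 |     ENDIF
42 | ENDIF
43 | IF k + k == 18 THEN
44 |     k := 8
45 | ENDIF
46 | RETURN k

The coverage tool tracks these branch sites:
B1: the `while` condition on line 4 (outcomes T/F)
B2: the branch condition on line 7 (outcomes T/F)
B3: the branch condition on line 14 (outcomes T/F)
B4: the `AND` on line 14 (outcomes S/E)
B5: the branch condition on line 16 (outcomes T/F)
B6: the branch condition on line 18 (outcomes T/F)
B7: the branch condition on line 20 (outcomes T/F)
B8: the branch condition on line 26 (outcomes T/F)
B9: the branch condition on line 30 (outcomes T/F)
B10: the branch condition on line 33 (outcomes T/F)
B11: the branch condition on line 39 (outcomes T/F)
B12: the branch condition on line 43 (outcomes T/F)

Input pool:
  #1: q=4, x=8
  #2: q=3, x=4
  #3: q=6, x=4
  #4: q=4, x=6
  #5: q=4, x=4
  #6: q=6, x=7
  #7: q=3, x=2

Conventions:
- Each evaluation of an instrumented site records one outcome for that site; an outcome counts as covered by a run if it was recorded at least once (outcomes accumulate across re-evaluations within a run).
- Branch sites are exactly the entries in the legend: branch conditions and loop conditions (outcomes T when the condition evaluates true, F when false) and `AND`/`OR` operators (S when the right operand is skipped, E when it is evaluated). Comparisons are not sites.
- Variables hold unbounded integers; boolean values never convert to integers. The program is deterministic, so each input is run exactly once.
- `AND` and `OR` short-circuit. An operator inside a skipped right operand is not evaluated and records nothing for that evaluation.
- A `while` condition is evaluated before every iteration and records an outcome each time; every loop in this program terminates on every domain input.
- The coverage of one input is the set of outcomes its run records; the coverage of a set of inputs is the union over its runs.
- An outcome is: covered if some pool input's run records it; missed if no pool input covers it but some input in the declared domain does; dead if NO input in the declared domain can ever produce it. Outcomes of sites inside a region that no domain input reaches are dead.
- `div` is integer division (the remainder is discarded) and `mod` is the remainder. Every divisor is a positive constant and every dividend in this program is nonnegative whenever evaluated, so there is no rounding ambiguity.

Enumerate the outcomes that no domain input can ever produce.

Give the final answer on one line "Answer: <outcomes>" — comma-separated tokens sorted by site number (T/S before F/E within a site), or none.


running all 45 domain inputs and tallying outcomes:
  B6=T: no domain input ever produces it -> dead
  B7=T: no domain input ever produces it -> dead
  B7=F: no domain input ever produces it -> dead
  B8=F: no domain input ever produces it -> dead
  reachable outcomes have witnesses, e.g. B1=T (e.g. q=3, x=0), B1=F (e.g. q=3, x=0), B2=T (e.g. q=3, x=4), B2=F (e.g. q=3, x=0)
Answer: B6=T, B7=T, B7=F, B8=F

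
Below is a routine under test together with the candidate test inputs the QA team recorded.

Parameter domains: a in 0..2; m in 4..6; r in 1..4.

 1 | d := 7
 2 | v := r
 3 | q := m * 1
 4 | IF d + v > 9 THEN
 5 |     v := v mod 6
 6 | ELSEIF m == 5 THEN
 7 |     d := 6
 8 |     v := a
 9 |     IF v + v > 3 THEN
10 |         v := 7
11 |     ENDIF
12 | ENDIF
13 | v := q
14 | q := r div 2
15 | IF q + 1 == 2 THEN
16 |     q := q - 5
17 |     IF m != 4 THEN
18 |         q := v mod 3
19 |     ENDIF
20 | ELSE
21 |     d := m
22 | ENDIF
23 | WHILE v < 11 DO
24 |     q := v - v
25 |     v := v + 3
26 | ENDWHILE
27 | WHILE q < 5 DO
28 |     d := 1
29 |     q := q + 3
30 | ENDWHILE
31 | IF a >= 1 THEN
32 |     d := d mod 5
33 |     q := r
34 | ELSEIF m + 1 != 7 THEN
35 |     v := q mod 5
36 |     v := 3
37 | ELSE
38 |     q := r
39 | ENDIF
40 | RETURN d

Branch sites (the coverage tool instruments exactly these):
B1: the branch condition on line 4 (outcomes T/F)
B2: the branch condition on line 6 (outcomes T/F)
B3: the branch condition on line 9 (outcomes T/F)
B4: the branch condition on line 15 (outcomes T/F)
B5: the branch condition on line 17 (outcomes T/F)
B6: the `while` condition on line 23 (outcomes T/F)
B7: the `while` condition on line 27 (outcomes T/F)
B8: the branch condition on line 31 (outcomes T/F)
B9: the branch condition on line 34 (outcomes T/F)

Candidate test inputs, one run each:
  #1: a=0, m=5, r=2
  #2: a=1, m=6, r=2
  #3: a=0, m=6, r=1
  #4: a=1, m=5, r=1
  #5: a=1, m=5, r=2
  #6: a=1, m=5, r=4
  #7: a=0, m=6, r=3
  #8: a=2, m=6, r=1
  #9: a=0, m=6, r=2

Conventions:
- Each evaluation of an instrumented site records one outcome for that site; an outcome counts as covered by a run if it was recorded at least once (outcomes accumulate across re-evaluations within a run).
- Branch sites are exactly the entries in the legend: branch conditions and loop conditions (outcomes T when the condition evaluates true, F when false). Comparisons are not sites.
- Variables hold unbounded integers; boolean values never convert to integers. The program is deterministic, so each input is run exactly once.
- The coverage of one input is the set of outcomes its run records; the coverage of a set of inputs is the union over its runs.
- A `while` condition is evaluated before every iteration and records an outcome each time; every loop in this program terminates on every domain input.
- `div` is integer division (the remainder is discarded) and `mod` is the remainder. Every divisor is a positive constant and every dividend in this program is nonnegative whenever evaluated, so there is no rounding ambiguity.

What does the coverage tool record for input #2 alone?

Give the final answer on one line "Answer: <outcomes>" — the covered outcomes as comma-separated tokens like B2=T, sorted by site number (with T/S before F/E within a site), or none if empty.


Tracing the run of input #2 (a=1, m=6, r=2):
  B1->F, B2->F, B4->T, B5->T, B6->T, B6->T, B6->F, B7->T, B7->T, B7->F
  B8->T
deduplicating events, the covered set is: B1=F, B2=F, B4=T, B5=T, B6=T, B6=F, B7=T, B7=F, B8=T
Answer: B1=F, B2=F, B4=T, B5=T, B6=T, B6=F, B7=T, B7=F, B8=T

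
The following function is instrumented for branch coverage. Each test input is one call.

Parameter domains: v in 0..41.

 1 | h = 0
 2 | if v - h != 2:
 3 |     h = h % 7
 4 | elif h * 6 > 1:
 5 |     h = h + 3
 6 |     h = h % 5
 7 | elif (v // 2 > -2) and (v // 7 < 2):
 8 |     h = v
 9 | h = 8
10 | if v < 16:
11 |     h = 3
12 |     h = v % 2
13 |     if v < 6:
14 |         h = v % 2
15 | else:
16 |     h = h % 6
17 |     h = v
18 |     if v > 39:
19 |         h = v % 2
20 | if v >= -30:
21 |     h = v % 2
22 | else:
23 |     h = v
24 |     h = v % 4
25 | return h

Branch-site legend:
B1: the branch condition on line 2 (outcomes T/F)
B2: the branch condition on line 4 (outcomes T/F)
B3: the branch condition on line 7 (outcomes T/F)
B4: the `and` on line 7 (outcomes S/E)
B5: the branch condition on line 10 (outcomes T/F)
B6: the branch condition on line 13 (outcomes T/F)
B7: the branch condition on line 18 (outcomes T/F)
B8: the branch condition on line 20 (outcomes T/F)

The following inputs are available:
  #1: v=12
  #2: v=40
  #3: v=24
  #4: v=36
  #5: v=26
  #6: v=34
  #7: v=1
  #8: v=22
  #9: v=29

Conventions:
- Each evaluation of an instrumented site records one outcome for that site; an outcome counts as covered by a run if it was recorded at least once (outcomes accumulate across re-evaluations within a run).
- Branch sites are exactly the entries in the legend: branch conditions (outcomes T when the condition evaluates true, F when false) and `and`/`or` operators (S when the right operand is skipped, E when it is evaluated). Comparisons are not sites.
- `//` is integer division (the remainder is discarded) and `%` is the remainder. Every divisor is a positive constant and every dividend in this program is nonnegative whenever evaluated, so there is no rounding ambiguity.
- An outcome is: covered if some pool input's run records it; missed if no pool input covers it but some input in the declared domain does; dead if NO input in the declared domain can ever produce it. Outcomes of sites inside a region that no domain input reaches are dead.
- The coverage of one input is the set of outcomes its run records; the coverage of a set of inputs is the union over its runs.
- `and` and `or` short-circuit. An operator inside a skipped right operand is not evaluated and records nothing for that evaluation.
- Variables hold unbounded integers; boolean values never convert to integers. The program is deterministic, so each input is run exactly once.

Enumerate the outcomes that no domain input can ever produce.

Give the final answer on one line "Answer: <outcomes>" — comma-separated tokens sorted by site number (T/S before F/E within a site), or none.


checking every outcome against all 42 domain inputs:
  B2=T: no domain input ever produces it -> dead
  B3=F: no domain input ever produces it -> dead
  B4=S: no domain input ever produces it -> dead
  B8=F: no domain input ever produces it -> dead
  reachable outcomes have witnesses, e.g. B1=T (e.g. v=0), B1=F (e.g. v=2), B2=F (e.g. v=2), B3=T (e.g. v=2)
Answer: B2=T, B3=F, B4=S, B8=F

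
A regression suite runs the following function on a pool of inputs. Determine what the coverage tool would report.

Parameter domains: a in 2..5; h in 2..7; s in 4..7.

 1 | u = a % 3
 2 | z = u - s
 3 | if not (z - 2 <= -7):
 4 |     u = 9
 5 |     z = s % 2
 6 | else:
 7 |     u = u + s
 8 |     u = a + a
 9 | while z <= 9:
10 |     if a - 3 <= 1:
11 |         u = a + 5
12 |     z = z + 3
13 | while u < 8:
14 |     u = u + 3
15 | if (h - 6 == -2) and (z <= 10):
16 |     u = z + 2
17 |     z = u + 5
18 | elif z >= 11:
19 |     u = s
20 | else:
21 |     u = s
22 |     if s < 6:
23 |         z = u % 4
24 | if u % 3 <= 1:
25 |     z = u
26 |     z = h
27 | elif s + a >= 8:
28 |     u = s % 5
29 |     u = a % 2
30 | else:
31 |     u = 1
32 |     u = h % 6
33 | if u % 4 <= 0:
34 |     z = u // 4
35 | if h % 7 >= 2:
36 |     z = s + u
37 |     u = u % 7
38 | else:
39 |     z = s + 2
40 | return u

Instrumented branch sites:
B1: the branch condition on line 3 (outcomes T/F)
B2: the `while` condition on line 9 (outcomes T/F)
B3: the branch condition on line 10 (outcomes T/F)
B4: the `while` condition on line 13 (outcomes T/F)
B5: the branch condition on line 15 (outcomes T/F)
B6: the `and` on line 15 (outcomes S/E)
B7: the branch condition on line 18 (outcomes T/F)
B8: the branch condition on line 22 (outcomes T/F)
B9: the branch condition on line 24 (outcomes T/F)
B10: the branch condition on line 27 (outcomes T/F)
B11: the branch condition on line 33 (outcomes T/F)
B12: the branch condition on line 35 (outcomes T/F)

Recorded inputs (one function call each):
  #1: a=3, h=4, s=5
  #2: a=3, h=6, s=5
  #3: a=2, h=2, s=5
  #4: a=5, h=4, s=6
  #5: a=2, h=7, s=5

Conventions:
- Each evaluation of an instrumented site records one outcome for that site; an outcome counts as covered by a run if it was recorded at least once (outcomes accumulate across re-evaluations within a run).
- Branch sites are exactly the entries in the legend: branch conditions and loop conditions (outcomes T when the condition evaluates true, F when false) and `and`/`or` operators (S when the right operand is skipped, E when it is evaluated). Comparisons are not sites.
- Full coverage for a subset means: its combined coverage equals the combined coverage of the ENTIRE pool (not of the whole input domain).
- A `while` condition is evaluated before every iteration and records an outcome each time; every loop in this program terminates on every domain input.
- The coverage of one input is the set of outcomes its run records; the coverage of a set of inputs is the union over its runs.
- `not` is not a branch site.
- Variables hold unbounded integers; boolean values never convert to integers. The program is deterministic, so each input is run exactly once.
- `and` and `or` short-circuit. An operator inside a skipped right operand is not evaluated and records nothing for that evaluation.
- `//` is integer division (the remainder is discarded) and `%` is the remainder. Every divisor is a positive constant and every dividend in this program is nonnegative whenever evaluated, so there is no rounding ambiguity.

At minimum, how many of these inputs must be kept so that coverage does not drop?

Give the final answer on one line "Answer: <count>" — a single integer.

test 1 (a=3, h=4, s=5) fires B1->F, B2->T, B3->T, B2->T, B3->T, B2->T, B3->T, B2->T, B3->T, B2->T, B3->T, B2->F, B4->F, B6->E, ...; hits B1=F, B2=T, B2=F, B3=T, B4=F, B5=T, B6=E, B9=T, B11=T, B12=T
test 2 (a=3, h=6, s=5) fires B1->F, B2->T, B3->T, B2->T, B3->T, B2->T, B3->T, B2->T, B3->T, B2->T, B3->T, B2->F, B4->F, B6->S, ...; hits B1=F, B2=T, B2=F, B3=T, B4=F, B5=F, B6=S, B7=F, B8=T, B9=F, B10=T, B11=F, B12=T
test 3 (a=2, h=2, s=5) fires B1->T, B2->T, B3->T, B2->T, B3->T, B2->T, B3->T, B2->F, B4->T, B4->F, B6->S, B5->F, B7->F, B8->T, ...; hits B1=T, B2=T, B2=F, B3=T, B4=T, B4=F, B5=F, B6=S, B7=F, B8=T, B9=F, B10=F, B11=F, B12=T
test 4 (a=5, h=4, s=6) fires B1->T, B2->T, B3->F, B2->T, B3->F, B2->T, B3->F, B2->T, B3->F, B2->F, B4->F, B6->E, B5->F, B7->T, ...; hits B1=T, B2=T, B2=F, B3=F, B4=F, B5=F, B6=E, B7=T, B9=T, B11=F, B12=T
test 5 (a=2, h=7, s=5) fires B1->T, B2->T, B3->T, B2->T, B3->T, B2->T, B3->T, B2->F, B4->T, B4->F, B6->S, B5->F, B7->F, B8->T, ...; hits B1=T, B2=T, B2=F, B3=T, B4=T, B4=F, B5=F, B6=S, B7=F, B8=T, B9=F, B10=F, B11=F, B12=F
the full pool covers 23 outcomes: B1=T, B1=F, B2=T, B2=F, B3=T, B3=F, B4=T, B4=F, B5=T, B5=F, B6=S, B6=E, B7=T, B7=F, B8=T, B9=T, B9=F, B10=T, B10=F, B11=T, B11=F, B12=T, B12=F
every size-1 subset falls short of the 23 outcomes (best: 14/23)
every size-2 subset falls short of the 23 outcomes (best: 20/23)
every size-3 subset falls short of the 23 outcomes (best: 22/23)
the canonical winner is {1, 2, 4, 5}: size 4, full 23-outcome coverage, earliest index list among size-4 covers

Answer: 4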